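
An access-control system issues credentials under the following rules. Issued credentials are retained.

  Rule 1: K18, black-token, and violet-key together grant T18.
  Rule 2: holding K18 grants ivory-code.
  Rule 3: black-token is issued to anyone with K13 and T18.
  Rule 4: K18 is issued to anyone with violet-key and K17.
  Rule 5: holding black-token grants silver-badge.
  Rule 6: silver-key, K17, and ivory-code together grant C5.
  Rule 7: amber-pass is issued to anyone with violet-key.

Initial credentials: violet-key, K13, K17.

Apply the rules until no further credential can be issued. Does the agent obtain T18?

No

T18 would need K18, black-token, and violet-key (Rule 1), but black-token is never granted.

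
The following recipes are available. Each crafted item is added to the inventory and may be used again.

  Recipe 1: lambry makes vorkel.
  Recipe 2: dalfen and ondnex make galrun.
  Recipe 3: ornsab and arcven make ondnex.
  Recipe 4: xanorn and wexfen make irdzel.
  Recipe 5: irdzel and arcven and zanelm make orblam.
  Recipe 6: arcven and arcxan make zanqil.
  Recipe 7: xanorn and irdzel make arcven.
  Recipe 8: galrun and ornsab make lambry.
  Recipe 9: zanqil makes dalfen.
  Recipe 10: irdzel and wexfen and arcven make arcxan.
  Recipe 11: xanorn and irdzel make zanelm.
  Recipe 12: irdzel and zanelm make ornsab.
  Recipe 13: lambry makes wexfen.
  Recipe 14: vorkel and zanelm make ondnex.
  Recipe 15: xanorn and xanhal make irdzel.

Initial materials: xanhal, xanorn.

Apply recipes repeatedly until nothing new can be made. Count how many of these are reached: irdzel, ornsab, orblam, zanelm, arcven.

Using Recipe 15, xanorn and xanhal make irdzel.
Using Recipe 11, xanorn and irdzel make zanelm.
Using Recipe 7, xanorn and irdzel make arcven.
Using Recipe 5, irdzel, arcven, and zanelm make orblam.
Using Recipe 12, irdzel and zanelm make ornsab.
irdzel: reached.
ornsab: reached.
orblam: reached.
zanelm: reached.
arcven: reached.
All 5 are reached.

5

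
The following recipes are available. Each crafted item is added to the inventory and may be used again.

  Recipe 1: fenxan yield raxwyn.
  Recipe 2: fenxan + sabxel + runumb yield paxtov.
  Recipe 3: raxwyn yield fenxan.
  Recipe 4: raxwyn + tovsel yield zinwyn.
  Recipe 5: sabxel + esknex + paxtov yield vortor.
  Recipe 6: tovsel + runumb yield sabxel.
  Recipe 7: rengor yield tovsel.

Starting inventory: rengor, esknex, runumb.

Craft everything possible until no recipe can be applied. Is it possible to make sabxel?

Using Recipe 7, rengor makes tovsel.
tovsel + runumb → sabxel (Recipe 6).

Yes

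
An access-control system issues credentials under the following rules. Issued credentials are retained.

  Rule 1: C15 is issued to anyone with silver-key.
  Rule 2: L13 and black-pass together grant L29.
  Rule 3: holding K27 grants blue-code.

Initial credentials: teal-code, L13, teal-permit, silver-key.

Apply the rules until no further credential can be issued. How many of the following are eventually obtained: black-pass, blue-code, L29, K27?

No rule produces black-pass, and it is not given.
blue-code would need K27 (Rule 3), but K27 is never granted.
L29 would need L13 and black-pass (Rule 2), but black-pass is never granted.
No rule produces K27, and it is not given.
None of the 4 are reached.

0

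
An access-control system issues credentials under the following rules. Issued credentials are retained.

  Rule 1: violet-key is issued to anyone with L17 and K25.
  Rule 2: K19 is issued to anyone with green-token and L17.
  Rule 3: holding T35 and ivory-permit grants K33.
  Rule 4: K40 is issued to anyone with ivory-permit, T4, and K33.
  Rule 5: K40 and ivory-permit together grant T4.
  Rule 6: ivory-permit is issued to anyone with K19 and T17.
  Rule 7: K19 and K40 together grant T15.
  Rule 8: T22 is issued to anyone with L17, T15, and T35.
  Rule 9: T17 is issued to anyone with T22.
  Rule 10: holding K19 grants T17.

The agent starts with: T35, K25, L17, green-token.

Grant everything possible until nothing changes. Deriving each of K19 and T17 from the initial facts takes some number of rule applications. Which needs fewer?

K19: Holding green-token and L17 grants K19 (Rule 2). [1 rule application]
T17: Holding green-token and L17 grants K19 (Rule 2). Holding K19 grants T17 (Rule 10). [2 rule applications]
K19 needs fewer.

K19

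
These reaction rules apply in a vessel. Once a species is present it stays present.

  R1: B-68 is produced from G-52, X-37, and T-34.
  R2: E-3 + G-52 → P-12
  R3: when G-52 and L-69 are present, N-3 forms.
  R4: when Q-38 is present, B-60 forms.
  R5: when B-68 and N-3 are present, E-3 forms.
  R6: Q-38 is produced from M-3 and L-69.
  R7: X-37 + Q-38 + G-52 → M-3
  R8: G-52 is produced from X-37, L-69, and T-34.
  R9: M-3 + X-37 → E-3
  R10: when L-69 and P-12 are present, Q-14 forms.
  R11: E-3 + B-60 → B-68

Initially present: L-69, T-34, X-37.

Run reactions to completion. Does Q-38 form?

No

Q-38 would need M-3 and L-69 (R6), but M-3 never forms.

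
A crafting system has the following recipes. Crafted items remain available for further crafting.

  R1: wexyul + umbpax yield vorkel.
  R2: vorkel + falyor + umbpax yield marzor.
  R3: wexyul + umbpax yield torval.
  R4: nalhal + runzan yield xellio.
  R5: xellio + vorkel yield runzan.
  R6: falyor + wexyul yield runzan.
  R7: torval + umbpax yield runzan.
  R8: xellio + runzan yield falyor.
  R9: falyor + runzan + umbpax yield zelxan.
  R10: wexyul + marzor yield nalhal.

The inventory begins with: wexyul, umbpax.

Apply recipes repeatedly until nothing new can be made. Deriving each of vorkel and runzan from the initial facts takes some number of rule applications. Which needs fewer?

vorkel

vorkel: Using R1, wexyul and umbpax make vorkel. [1 rule application]
runzan: wexyul + umbpax → torval (R3). torval + umbpax → runzan (R7). [2 rule applications]
vorkel needs fewer.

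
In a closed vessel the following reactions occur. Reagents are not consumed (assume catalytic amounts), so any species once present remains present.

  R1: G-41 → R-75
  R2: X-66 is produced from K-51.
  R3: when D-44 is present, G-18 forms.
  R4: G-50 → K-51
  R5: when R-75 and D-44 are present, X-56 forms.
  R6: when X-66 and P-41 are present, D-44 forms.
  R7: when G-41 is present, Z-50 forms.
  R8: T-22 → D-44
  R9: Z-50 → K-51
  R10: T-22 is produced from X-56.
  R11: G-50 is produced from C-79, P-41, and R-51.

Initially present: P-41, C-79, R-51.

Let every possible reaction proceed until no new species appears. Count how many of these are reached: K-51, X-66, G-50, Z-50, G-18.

C-79, P-41, and R-51 present → G-50 forms (R11).
G-50 present → K-51 forms (R4).
K-51 present → X-66 forms (R2).
X-66 and P-41 present → D-44 forms (R6).
D-44 present → G-18 forms (R3).
K-51: reached.
X-66: reached.
G-50: reached.
Z-50 would need G-41 (R7), but G-41 never forms.
G-18: reached.
Reached: K-51, X-66, G-50, and G-18 — 4 of the 5.

4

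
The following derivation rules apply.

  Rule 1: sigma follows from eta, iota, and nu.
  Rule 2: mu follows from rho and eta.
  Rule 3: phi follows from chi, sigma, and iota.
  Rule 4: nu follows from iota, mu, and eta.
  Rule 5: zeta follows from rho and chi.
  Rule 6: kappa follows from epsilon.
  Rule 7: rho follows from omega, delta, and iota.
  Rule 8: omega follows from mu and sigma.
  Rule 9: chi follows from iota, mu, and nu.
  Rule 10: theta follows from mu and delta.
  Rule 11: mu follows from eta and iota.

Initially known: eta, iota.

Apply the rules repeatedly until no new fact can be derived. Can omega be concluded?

eta and iota hold, so mu follows (Rule 11).
iota, mu, and eta hold, so nu follows (Rule 4).
From eta, iota, and nu, Rule 1 gives sigma.
From mu and sigma, Rule 8 gives omega.

Yes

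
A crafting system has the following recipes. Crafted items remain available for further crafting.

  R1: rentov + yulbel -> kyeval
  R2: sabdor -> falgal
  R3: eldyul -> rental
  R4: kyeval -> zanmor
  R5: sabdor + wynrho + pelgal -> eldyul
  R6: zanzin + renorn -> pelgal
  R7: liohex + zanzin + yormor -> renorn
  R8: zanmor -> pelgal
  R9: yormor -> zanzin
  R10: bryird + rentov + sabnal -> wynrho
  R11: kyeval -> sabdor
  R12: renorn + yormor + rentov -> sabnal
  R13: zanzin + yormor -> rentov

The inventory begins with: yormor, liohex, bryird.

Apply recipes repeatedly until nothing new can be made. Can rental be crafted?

No

rental would need eldyul (R3), but eldyul is never obtained.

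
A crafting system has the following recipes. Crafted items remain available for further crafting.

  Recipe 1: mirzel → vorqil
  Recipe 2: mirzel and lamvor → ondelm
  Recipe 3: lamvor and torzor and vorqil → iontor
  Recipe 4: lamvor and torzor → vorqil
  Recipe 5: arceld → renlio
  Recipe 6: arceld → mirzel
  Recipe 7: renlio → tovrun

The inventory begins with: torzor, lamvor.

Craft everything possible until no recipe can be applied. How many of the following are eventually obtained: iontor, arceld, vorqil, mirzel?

2

lamvor and torzor → vorqil (Recipe 4).
lamvor and torzor and vorqil → iontor (Recipe 3).
iontor: reached.
No rule produces arceld, and it is not given.
vorqil: reached.
mirzel would need arceld (Recipe 6), but arceld is never obtained.
Reached: iontor and vorqil — 2 of the 4.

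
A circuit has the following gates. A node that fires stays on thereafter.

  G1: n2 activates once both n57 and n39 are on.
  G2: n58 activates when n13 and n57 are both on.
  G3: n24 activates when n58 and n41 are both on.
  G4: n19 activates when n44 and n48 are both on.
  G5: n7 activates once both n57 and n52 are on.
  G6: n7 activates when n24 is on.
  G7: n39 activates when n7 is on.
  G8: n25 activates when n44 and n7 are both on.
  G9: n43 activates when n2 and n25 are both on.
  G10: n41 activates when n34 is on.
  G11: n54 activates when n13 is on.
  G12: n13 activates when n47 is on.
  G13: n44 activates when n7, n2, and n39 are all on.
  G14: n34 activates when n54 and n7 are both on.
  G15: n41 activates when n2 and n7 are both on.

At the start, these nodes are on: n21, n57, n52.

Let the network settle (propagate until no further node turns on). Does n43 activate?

Yes

G5: n57 and n52 on → n7 on.
n7 is on, so n39 activates (G7).
n57 and n39 are on, so n2 activates (G1).
n7, n2, and n39 are on, so n44 activates (G13).
G8: n44 and n7 on → n25 on.
G9: n2 and n25 on → n43 on.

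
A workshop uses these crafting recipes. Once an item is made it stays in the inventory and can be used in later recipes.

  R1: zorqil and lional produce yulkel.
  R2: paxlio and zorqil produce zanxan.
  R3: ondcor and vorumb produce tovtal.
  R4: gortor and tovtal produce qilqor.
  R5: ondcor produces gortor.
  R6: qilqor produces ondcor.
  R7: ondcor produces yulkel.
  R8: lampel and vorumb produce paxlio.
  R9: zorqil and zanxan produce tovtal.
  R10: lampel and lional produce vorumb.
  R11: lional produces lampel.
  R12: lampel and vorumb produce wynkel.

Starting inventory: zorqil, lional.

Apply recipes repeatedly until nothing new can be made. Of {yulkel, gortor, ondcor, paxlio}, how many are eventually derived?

Using R1, zorqil and lional make yulkel.
lional → lampel (R11).
lampel and lional → vorumb (R10).
Using R8, lampel and vorumb make paxlio.
yulkel: reached.
gortor would need ondcor (R5), but ondcor is never obtained.
ondcor would need qilqor (R6), but qilqor is never obtained.
paxlio: reached.
Reached: yulkel and paxlio — 2 of the 4.

2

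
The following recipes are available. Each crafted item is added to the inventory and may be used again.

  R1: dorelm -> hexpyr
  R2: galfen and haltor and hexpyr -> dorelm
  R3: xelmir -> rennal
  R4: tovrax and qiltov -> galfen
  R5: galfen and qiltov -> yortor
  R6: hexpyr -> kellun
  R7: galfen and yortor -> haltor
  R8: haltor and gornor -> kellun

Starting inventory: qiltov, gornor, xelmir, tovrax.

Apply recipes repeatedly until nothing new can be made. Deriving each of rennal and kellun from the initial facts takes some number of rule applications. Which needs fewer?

rennal

rennal: Using R3, xelmir makes rennal. [1 rule application]
kellun: Using R4, tovrax and qiltov make galfen. galfen and qiltov -> yortor (R5). galfen and yortor -> haltor (R7). haltor and gornor -> kellun (R8). [4 rule applications]
rennal needs fewer.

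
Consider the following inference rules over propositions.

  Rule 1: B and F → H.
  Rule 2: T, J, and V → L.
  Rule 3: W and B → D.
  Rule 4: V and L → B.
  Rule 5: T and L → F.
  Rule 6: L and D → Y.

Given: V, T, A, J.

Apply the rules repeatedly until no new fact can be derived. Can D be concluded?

No

D would need W and B (Rule 3), but W is never established.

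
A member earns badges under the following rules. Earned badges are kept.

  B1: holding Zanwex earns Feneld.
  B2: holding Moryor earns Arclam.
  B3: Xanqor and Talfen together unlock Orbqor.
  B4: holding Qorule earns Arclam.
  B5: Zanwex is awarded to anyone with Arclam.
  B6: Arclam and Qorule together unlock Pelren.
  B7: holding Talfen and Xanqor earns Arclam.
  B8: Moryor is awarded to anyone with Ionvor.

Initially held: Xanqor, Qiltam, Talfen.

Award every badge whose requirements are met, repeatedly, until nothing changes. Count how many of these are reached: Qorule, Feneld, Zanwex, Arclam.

3

With Talfen and Xanqor, Arclam is earned (B7).
With Arclam, Zanwex is earned (B5).
With Zanwex, Feneld is earned (B1).
No rule produces Qorule, and it is not given.
Feneld: reached.
Zanwex: reached.
Arclam: reached.
Reached: Feneld, Zanwex, and Arclam — 3 of the 4.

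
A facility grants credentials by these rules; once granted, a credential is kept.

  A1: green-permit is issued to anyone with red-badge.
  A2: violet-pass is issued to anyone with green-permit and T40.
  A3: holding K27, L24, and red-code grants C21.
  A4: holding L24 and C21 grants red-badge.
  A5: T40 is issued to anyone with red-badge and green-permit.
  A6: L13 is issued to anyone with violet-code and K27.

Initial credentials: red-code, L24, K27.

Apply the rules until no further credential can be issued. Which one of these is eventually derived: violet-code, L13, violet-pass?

violet-pass

Holding K27, L24, and red-code grants C21 (A3).
Holding L24 and C21 grants red-badge (A4).
Holding red-badge grants green-permit (A1).
Holding red-badge and green-permit grants T40 (A5).
Holding green-permit and T40 grants violet-pass (A2).
No rule produces violet-code, and it is not given. L13 would need violet-code and K27 (A6), but violet-code is never granted.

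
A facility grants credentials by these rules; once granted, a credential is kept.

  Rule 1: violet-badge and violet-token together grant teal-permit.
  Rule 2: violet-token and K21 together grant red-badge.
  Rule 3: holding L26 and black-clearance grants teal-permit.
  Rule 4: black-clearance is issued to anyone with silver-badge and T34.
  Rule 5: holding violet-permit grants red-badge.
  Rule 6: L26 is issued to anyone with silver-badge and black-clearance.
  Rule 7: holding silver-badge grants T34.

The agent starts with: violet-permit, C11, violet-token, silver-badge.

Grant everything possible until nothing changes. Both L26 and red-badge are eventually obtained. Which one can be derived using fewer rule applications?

red-badge

red-badge: Holding violet-permit grants red-badge (Rule 5). [1 rule application]
L26: Holding silver-badge grants T34 (Rule 7). Holding silver-badge and T34 grants black-clearance (Rule 4). Holding silver-badge and black-clearance grants L26 (Rule 6). [3 rule applications]
red-badge needs fewer.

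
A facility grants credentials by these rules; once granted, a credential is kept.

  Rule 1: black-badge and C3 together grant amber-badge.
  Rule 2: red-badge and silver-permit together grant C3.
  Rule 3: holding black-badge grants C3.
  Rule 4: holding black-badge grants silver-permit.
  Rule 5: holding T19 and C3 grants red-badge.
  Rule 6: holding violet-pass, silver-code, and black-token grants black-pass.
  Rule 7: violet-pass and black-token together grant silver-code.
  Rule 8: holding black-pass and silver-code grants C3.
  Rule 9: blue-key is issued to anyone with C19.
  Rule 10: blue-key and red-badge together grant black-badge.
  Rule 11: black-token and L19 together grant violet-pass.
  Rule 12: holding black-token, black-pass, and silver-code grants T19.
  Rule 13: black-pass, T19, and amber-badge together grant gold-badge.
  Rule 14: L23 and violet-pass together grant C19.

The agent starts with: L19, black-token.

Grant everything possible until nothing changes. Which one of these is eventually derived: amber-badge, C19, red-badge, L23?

red-badge

Holding black-token and L19 grants violet-pass (Rule 11).
Holding violet-pass and black-token grants silver-code (Rule 7).
Holding violet-pass, silver-code, and black-token grants black-pass (Rule 6).
Holding black-token, black-pass, and silver-code grants T19 (Rule 12).
Holding black-pass and silver-code grants C3 (Rule 8).
Holding T19 and C3 grants red-badge (Rule 5).
C19 would need L23 and violet-pass (Rule 14), but L23 is never granted. amber-badge would need black-badge and C3 (Rule 1), but black-badge is never granted. No rule produces L23, and it is not given.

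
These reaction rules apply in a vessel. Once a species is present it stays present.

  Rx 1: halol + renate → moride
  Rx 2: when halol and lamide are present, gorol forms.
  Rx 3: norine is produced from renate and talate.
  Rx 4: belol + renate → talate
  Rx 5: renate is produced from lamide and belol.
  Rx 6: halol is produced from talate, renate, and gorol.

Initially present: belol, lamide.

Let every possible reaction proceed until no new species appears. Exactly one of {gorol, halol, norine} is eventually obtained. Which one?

lamide and belol present → renate forms (Rx 5).
belol and renate present → talate forms (Rx 4).
renate and talate present → norine forms (Rx 3).
gorol would need halol and lamide (Rx 2), but halol never forms. halol would need talate, renate, and gorol (Rx 6), but gorol never forms.

norine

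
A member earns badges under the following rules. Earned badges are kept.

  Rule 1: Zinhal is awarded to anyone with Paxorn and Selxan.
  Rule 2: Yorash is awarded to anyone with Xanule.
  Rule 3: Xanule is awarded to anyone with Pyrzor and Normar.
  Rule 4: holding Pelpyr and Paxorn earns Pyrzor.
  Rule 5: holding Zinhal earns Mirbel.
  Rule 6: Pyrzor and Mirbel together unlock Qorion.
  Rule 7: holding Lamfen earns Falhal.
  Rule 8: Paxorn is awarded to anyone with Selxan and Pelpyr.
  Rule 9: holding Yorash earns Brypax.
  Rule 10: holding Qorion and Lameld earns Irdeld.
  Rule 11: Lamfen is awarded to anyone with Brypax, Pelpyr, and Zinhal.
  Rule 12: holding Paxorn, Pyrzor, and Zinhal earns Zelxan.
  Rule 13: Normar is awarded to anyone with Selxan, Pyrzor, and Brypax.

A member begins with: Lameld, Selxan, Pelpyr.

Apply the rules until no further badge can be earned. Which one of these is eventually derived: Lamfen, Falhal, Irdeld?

With Selxan and Pelpyr, Paxorn is earned (Rule 8).
With Paxorn and Selxan, Zinhal is earned (Rule 1).
With Pelpyr and Paxorn, Pyrzor is earned (Rule 4).
With Zinhal, Mirbel is earned (Rule 5).
With Pyrzor and Mirbel, Qorion is earned (Rule 6).
With Qorion and Lameld, Irdeld is earned (Rule 10).
Lamfen would need Brypax, Pelpyr, and Zinhal (Rule 11), but Brypax is never earned. Falhal would need Lamfen (Rule 7), but Lamfen is never earned.

Irdeld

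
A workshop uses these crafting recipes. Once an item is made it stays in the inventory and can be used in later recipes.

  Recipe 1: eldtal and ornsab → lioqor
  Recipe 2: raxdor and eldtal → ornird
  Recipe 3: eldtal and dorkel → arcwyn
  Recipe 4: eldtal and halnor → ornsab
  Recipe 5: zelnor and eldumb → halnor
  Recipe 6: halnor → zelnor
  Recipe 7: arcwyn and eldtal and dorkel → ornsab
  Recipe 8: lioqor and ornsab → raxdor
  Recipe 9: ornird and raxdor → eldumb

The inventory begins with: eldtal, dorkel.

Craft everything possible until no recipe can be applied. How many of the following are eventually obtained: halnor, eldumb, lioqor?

Using Recipe 3, eldtal and dorkel make arcwyn.
Using Recipe 7, arcwyn, eldtal, and dorkel make ornsab.
Using Recipe 1, eldtal and ornsab make lioqor.
Using Recipe 8, lioqor and ornsab make raxdor.
raxdor and eldtal → ornird (Recipe 2).
ornird and raxdor → eldumb (Recipe 9).
halnor would need zelnor and eldumb (Recipe 5), but zelnor is never obtained.
eldumb: reached.
lioqor: reached.
Reached: eldumb and lioqor — 2 of the 3.

2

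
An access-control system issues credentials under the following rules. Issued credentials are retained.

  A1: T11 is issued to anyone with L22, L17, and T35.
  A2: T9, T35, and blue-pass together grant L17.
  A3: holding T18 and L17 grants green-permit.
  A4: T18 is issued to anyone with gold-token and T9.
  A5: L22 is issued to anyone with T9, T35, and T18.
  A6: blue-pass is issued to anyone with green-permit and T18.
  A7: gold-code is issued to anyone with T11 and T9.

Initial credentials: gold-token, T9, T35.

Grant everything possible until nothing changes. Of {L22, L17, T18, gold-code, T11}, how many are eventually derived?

Holding gold-token and T9 grants T18 (A4).
Holding T9, T35, and T18 grants L22 (A5).
L22: reached.
L17 would need T9, T35, and blue-pass (A2), but blue-pass is never granted.
T18: reached.
gold-code would need T11 and T9 (A7), but T11 is never granted.
T11 would need L22, L17, and T35 (A1), but L17 is never granted.
Reached: L22 and T18 — 2 of the 5.

2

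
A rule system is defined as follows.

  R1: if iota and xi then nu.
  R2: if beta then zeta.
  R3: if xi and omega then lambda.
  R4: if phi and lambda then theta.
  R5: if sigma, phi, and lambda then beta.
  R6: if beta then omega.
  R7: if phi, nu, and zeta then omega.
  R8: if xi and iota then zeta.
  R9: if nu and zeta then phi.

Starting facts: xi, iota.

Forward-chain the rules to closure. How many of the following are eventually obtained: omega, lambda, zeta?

3

iota and xi hold, so nu follows (R1).
From xi and iota, R8 gives zeta.
nu and zeta hold, so phi follows (R9).
phi, nu, and zeta hold, so omega follows (R7).
From xi and omega, R3 gives lambda.
omega: reached.
lambda: reached.
zeta: reached.
All 3 are reached.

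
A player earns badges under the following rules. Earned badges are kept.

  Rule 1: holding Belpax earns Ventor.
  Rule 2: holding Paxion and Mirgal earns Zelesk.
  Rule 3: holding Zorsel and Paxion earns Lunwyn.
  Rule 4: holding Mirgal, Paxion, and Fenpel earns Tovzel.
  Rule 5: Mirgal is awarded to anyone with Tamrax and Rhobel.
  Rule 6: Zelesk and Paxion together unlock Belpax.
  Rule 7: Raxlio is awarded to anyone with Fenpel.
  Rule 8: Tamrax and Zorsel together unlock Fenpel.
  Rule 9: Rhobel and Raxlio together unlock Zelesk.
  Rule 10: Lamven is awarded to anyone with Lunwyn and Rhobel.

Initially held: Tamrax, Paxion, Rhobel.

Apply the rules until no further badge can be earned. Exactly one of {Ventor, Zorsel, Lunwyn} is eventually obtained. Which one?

With Tamrax and Rhobel, Mirgal is earned (Rule 5).
With Paxion and Mirgal, Zelesk is earned (Rule 2).
With Zelesk and Paxion, Belpax is earned (Rule 6).
With Belpax, Ventor is earned (Rule 1).
No rule produces Zorsel, and it is not given. Lunwyn would need Zorsel and Paxion (Rule 3), but Zorsel is never earned.

Ventor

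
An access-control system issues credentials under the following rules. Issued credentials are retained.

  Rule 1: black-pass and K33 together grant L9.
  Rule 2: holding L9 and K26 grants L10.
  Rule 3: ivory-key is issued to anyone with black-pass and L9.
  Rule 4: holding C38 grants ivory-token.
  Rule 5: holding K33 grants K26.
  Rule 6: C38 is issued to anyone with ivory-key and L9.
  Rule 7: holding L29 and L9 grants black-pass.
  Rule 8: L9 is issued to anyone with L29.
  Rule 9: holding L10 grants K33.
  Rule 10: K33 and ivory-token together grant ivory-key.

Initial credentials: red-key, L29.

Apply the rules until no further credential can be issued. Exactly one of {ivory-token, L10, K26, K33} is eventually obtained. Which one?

ivory-token

Holding L29 grants L9 (Rule 8).
Holding L29 and L9 grants black-pass (Rule 7).
Holding black-pass and L9 grants ivory-key (Rule 3).
Holding ivory-key and L9 grants C38 (Rule 6).
Holding C38 grants ivory-token (Rule 4).
L10 would need L9 and K26 (Rule 2), but K26 is never granted. K33 would need L10 (Rule 9), but L10 is never granted. K26 would need K33 (Rule 5), but K33 is never granted.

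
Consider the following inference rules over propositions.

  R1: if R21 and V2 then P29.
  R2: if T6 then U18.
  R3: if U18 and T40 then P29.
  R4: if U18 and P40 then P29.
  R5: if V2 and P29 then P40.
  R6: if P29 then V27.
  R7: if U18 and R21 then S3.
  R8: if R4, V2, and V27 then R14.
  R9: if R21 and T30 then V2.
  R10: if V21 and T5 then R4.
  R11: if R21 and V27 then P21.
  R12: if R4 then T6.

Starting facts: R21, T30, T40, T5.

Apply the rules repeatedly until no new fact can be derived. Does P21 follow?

R21 and T30 hold, so V2 follows (R9).
R21 and V2 hold, so P29 follows (R1).
P29 holds, so V27 follows (R6).
From R21 and V27, R11 gives P21.

Yes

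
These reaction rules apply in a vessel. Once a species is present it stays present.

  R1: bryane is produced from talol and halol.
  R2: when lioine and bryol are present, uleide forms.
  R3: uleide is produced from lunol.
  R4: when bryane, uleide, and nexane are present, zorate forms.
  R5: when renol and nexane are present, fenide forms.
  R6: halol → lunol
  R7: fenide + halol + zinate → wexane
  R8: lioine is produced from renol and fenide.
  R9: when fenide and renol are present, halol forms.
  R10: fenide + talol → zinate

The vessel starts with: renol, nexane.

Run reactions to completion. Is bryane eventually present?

No

bryane would need talol and halol (R1), but talol never forms.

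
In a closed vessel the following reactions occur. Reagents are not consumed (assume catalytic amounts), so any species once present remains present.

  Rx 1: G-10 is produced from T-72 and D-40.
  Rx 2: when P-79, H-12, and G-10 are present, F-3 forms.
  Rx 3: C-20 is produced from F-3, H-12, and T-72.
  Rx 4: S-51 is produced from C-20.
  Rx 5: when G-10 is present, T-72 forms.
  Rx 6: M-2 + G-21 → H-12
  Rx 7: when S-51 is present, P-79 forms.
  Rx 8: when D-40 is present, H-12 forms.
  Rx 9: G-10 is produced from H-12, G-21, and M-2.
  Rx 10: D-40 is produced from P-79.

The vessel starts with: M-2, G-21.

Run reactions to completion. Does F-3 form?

No

F-3 would need P-79, H-12, and G-10 (Rx 2), but P-79 never forms.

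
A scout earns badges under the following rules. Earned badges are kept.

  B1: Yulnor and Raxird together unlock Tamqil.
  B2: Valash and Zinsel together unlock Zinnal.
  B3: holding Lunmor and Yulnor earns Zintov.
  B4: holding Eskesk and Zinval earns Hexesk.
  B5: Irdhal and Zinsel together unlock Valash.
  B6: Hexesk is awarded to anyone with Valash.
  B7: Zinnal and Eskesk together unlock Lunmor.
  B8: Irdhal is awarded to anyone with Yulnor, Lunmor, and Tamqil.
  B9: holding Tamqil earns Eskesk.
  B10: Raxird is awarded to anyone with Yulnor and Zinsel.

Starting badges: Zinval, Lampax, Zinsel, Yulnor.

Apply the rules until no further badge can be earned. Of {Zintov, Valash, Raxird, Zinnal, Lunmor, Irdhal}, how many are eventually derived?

With Yulnor and Zinsel, Raxird is earned (B10).
Zintov would need Lunmor and Yulnor (B3), but Lunmor is never earned.
Valash would need Irdhal and Zinsel (B5), but Irdhal is never earned.
Raxird: reached.
Zinnal would need Valash and Zinsel (B2), but Valash is never earned.
Lunmor would need Zinnal and Eskesk (B7), but Zinnal is never earned.
Irdhal would need Yulnor, Lunmor, and Tamqil (B8), but Lunmor is never earned.
Reached: Raxird — 1 of the 6.

1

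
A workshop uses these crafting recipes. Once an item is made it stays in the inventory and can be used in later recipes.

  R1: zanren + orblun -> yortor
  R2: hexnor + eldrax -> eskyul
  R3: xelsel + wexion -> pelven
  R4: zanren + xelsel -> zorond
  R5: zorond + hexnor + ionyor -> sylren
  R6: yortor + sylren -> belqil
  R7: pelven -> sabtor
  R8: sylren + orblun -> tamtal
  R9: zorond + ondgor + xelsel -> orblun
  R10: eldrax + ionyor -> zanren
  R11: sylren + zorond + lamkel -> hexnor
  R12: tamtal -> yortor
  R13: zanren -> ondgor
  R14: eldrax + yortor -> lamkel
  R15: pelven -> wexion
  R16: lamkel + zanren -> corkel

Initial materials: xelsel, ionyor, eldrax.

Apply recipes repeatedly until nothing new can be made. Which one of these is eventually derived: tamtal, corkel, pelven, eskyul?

corkel

Using R10, eldrax and ionyor make zanren.
zanren -> ondgor (R13).
zanren + xelsel -> zorond (R4).
Using R9, zorond, ondgor, and xelsel make orblun.
zanren + orblun -> yortor (R1).
eldrax + yortor -> lamkel (R14).
Using R16, lamkel and zanren make corkel.
eskyul would need hexnor and eldrax (R2), but hexnor is never obtained. pelven would need xelsel and wexion (R3), but wexion is never obtained. tamtal would need sylren and orblun (R8), but sylren is never obtained.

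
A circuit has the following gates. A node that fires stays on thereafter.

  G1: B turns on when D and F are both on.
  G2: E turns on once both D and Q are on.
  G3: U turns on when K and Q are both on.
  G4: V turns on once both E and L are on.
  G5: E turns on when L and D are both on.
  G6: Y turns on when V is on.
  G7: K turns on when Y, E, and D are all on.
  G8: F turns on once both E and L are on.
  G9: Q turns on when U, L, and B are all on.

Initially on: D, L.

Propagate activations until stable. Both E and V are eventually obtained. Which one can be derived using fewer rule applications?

E

E: G5: L and D on → E on. [1 rule application]
V: L and D are on, so E turns on (G5). E and L are on, so V turns on (G4). [2 rule applications]
E needs fewer.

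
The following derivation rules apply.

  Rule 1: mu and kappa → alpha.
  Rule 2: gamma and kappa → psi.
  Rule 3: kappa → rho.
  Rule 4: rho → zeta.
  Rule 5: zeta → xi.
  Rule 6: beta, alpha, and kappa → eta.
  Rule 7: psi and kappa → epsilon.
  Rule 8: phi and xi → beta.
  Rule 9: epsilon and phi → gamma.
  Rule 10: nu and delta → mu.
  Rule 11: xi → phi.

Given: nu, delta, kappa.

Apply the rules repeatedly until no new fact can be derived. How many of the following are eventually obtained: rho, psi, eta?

nu and delta hold, so mu follows (Rule 10).
kappa holds, so rho follows (Rule 3).
mu and kappa hold, so alpha follows (Rule 1).
rho holds, so zeta follows (Rule 4).
From zeta, Rule 5 gives xi.
xi holds, so phi follows (Rule 11).
From phi and xi, Rule 8 gives beta.
From beta, alpha, and kappa, Rule 6 gives eta.
rho: reached.
psi would need gamma and kappa (Rule 2), but gamma is never established.
eta: reached.
Reached: rho and eta — 2 of the 3.

2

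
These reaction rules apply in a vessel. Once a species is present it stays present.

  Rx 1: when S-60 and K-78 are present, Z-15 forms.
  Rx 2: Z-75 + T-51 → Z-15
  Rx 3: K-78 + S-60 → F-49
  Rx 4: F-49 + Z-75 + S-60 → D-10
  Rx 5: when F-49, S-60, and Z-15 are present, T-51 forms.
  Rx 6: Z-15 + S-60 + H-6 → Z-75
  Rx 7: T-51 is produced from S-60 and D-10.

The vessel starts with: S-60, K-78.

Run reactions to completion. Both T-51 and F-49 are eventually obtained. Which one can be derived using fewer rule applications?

F-49: K-78 and S-60 present → F-49 forms (Rx 3). [1 rule application]
T-51: K-78 and S-60 present → F-49 forms (Rx 3). S-60 and K-78 present → Z-15 forms (Rx 1). F-49, S-60, and Z-15 present → T-51 forms (Rx 5). [3 rule applications]
F-49 needs fewer.

F-49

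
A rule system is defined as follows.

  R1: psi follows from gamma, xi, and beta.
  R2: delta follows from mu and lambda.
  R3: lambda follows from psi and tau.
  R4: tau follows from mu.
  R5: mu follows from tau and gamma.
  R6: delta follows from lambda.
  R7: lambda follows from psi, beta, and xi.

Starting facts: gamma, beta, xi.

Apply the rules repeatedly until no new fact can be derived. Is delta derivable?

From gamma, xi, and beta, R1 gives psi.
From psi, beta, and xi, R7 gives lambda.
From lambda, R6 gives delta.

Yes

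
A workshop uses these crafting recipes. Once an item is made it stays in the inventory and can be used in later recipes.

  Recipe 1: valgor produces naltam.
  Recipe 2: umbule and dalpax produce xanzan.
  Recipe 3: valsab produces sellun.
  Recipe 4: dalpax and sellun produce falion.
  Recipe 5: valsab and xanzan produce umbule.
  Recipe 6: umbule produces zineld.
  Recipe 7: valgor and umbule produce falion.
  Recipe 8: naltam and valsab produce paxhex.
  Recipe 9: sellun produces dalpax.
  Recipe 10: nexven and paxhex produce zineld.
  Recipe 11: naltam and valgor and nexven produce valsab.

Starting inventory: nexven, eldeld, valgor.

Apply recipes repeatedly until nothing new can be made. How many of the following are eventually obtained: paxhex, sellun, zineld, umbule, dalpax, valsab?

5

Using Recipe 1, valgor makes naltam.
naltam and valgor and nexven → valsab (Recipe 11).
Using Recipe 8, naltam and valsab make paxhex.
Using Recipe 3, valsab makes sellun.
Using Recipe 10, nexven and paxhex make zineld.
Using Recipe 9, sellun makes dalpax.
paxhex: reached.
sellun: reached.
zineld: reached.
umbule would need valsab and xanzan (Recipe 5), but xanzan is never obtained.
dalpax: reached.
valsab: reached.
Reached: paxhex, sellun, zineld, dalpax, and valsab — 5 of the 6.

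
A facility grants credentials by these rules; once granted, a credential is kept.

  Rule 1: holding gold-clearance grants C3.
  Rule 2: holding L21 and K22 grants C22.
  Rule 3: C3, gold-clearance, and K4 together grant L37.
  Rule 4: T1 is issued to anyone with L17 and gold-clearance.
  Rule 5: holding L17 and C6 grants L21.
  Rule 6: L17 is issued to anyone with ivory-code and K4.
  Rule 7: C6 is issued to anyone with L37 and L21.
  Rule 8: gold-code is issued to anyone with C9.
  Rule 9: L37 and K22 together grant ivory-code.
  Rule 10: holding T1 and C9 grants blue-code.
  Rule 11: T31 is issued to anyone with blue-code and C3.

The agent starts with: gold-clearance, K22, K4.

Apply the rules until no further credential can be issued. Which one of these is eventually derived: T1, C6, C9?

Holding gold-clearance grants C3 (Rule 1).
Holding C3, gold-clearance, and K4 grants L37 (Rule 3).
Holding L37 and K22 grants ivory-code (Rule 9).
Holding ivory-code and K4 grants L17 (Rule 6).
Holding L17 and gold-clearance grants T1 (Rule 4).
C6 would need L37 and L21 (Rule 7), but L21 is never granted. No rule produces C9, and it is not given.

T1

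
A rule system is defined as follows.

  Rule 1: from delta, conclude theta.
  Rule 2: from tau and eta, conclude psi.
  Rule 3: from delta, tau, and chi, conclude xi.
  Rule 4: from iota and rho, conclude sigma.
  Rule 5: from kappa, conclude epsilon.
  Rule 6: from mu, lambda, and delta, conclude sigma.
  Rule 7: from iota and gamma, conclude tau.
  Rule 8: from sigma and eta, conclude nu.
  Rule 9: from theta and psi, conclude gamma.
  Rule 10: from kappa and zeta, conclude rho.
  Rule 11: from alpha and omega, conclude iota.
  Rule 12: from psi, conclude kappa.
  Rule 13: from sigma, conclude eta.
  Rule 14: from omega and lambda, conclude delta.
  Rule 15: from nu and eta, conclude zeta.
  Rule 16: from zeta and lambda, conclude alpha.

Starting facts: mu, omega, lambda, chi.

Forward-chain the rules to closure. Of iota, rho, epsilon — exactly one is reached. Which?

From omega and lambda, Rule 14 gives delta.
mu, lambda, and delta hold, so sigma follows (Rule 6).
sigma holds, so eta follows (Rule 13).
sigma and eta hold, so nu follows (Rule 8).
From nu and eta, Rule 15 gives zeta.
zeta and lambda hold, so alpha follows (Rule 16).
alpha and omega hold, so iota follows (Rule 11).
epsilon would need kappa (Rule 5), but kappa is never established. rho would need kappa and zeta (Rule 10), but kappa is never established.

iota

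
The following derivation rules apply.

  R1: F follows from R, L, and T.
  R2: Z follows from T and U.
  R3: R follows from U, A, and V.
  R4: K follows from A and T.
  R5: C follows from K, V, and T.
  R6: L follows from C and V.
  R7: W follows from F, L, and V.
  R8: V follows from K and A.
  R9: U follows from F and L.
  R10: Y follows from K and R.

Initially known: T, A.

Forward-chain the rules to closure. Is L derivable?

A and T hold, so K follows (R4).
K and A hold, so V follows (R8).
From K, V, and T, R5 gives C.
From C and V, R6 gives L.

Yes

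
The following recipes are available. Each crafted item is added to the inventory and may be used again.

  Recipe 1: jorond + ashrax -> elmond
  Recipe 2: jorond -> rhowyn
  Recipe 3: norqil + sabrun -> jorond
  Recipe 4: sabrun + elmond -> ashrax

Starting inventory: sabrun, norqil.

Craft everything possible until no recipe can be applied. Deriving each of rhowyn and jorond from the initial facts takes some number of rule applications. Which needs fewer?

jorond: norqil + sabrun -> jorond (Recipe 3). [1 rule application]
rhowyn: Using Recipe 3, norqil and sabrun make jorond. jorond -> rhowyn (Recipe 2). [2 rule applications]
jorond needs fewer.

jorond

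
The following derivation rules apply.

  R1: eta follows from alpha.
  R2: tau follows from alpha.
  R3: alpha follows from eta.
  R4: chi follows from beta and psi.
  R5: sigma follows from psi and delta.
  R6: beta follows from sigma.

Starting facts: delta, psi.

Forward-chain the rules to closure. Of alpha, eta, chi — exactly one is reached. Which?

chi

From psi and delta, R5 gives sigma.
From sigma, R6 gives beta.
From beta and psi, R4 gives chi.
eta would need alpha (R1), but alpha is never established. alpha would need eta (R3), but eta is never established.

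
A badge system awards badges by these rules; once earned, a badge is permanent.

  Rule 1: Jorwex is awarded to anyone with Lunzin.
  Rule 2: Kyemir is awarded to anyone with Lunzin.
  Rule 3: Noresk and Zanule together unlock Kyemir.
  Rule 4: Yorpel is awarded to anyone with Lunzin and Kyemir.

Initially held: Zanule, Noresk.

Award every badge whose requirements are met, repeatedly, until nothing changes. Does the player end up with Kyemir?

Yes

With Noresk and Zanule, Kyemir is earned (Rule 3).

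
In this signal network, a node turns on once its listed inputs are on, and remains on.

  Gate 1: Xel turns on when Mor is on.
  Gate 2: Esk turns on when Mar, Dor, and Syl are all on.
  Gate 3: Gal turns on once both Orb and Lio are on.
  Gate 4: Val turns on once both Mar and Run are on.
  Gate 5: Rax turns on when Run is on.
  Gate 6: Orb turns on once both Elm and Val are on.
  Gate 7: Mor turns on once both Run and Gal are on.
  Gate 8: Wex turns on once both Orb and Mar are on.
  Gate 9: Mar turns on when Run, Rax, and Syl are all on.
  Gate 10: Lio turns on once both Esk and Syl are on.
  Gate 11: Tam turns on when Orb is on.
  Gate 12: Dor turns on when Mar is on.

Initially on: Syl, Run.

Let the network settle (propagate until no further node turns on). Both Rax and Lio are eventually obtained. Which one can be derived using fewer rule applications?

Rax: Run is on, so Rax turns on (Gate 5). [1 rule application]
Lio: Gate 5: Run on → Rax on. Run, Rax, and Syl are on, so Mar turns on (Gate 9). Gate 12: Mar on → Dor on. Gate 2: Mar, Dor, and Syl on → Esk on. Esk and Syl are on, so Lio turns on (Gate 10). [5 rule applications]
Rax needs fewer.

Rax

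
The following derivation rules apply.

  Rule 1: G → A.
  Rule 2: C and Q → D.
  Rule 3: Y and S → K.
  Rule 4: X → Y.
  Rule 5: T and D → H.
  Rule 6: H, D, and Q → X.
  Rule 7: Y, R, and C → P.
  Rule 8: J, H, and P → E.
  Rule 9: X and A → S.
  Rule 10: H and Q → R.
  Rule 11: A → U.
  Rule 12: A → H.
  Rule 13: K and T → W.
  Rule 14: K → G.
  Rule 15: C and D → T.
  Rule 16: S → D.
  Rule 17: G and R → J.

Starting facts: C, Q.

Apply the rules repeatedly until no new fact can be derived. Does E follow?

E would need J, H, and P (Rule 8), but J is never established.

No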